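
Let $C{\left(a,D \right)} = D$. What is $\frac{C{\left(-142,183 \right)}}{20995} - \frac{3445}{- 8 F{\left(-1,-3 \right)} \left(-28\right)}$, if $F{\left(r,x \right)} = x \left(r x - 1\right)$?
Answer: $\frac{72573727}{28217280} \approx 2.572$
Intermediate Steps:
$F{\left(r,x \right)} = x \left(-1 + r x\right)$
$\frac{C{\left(-142,183 \right)}}{20995} - \frac{3445}{- 8 F{\left(-1,-3 \right)} \left(-28\right)} = \frac{183}{20995} - \frac{3445}{- 8 \left(- 3 \left(-1 - -3\right)\right) \left(-28\right)} = 183 \cdot \frac{1}{20995} - \frac{3445}{- 8 \left(- 3 \left(-1 + 3\right)\right) \left(-28\right)} = \frac{183}{20995} - \frac{3445}{- 8 \left(\left(-3\right) 2\right) \left(-28\right)} = \frac{183}{20995} - \frac{3445}{\left(-8\right) \left(-6\right) \left(-28\right)} = \frac{183}{20995} - \frac{3445}{48 \left(-28\right)} = \frac{183}{20995} - \frac{3445}{-1344} = \frac{183}{20995} - - \frac{3445}{1344} = \frac{183}{20995} + \frac{3445}{1344} = \frac{72573727}{28217280}$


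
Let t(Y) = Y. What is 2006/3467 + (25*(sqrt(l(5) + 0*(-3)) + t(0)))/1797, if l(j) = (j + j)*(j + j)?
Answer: 4471532/6230199 ≈ 0.71772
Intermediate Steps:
l(j) = 4*j**2 (l(j) = (2*j)*(2*j) = 4*j**2)
2006/3467 + (25*(sqrt(l(5) + 0*(-3)) + t(0)))/1797 = 2006/3467 + (25*(sqrt(4*5**2 + 0*(-3)) + 0))/1797 = 2006*(1/3467) + (25*(sqrt(4*25 + 0) + 0))*(1/1797) = 2006/3467 + (25*(sqrt(100 + 0) + 0))*(1/1797) = 2006/3467 + (25*(sqrt(100) + 0))*(1/1797) = 2006/3467 + (25*(10 + 0))*(1/1797) = 2006/3467 + (25*10)*(1/1797) = 2006/3467 + 250*(1/1797) = 2006/3467 + 250/1797 = 4471532/6230199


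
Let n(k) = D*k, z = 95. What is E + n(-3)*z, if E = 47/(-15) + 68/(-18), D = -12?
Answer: 153589/45 ≈ 3413.1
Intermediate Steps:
E = -311/45 (E = 47*(-1/15) + 68*(-1/18) = -47/15 - 34/9 = -311/45 ≈ -6.9111)
n(k) = -12*k
E + n(-3)*z = -311/45 - 12*(-3)*95 = -311/45 + 36*95 = -311/45 + 3420 = 153589/45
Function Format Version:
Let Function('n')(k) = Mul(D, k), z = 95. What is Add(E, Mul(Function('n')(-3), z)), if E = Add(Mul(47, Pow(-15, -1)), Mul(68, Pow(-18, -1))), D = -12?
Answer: Rational(153589, 45) ≈ 3413.1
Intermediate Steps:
E = Rational(-311, 45) (E = Add(Mul(47, Rational(-1, 15)), Mul(68, Rational(-1, 18))) = Add(Rational(-47, 15), Rational(-34, 9)) = Rational(-311, 45) ≈ -6.9111)
Function('n')(k) = Mul(-12, k)
Add(E, Mul(Function('n')(-3), z)) = Add(Rational(-311, 45), Mul(Mul(-12, -3), 95)) = Add(Rational(-311, 45), Mul(36, 95)) = Add(Rational(-311, 45), 3420) = Rational(153589, 45)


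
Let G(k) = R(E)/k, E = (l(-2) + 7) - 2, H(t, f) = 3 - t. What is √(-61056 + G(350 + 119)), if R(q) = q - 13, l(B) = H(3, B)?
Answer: 2*I*√3357485642/469 ≈ 247.1*I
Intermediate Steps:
l(B) = 0 (l(B) = 3 - 1*3 = 3 - 3 = 0)
E = 5 (E = (0 + 7) - 2 = 7 - 2 = 5)
R(q) = -13 + q
G(k) = -8/k (G(k) = (-13 + 5)/k = -8/k)
√(-61056 + G(350 + 119)) = √(-61056 - 8/(350 + 119)) = √(-61056 - 8/469) = √(-28635272/469) = 2*I*√3357485642/469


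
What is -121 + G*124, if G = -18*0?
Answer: -121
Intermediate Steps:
G = 0
-121 + G*124 = -121 + 0*124 = -121 + 0 = -121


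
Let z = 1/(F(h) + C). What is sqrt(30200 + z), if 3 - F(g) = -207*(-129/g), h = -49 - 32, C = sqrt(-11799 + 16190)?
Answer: sqrt(30139603 + 90600*sqrt(4391))/sqrt(998 + 3*sqrt(4391)) ≈ 173.78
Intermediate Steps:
C = sqrt(4391) ≈ 66.265
h = -81
F(g) = 3 - 26703/g (F(g) = 3 - (-207)/(g/(-129)) = 3 - (-207)/(g*(-1/129)) = 3 - (-207)/((-g/129)) = 3 - (-207)*(-129/g) = 3 - 26703/g)
z = 1/(998/3 + sqrt(4391)) (z = 1/((3 - 26703/(-81)) + sqrt(4391)) = 1/((3 - 26703*(-1/81)) + sqrt(4391)) = 1/((3 + 989/3) + sqrt(4391)) = 1/(998/3 + sqrt(4391)) ≈ 0.0025067)
sqrt(30200 + z) = sqrt(30200 + (2994/956485 - 9*sqrt(4391)/956485)) = sqrt(28885849994/956485 - 9*sqrt(4391)/956485)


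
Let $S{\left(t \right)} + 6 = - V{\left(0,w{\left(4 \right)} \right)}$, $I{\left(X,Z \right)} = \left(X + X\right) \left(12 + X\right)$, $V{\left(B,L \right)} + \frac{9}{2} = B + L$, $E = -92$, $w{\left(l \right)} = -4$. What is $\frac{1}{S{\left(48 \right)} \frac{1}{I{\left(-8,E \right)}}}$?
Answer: $- \frac{128}{5} \approx -25.6$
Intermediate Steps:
$V{\left(B,L \right)} = - \frac{9}{2} + B + L$ ($V{\left(B,L \right)} = - \frac{9}{2} + \left(B + L\right) = - \frac{9}{2} + B + L$)
$I{\left(X,Z \right)} = 2 X \left(12 + X\right)$
$S{\left(t \right)} = \frac{5}{2}$ ($S{\left(t \right)} = -6 - \left(- \frac{9}{2} + 0 - 4\right) = -6 - - \frac{17}{2} = -6 + \frac{17}{2} = \frac{5}{2}$)
$\frac{1}{S{\left(48 \right)} \frac{1}{I{\left(-8,E \right)}}} = \frac{1}{\frac{5}{2} \frac{1}{2 \left(-8\right) \left(12 - 8\right)}} = \frac{1}{\frac{5}{2} \frac{1}{2 \left(-8\right) 4}} = \frac{1}{\frac{5}{2} \frac{1}{-64}} = \frac{1}{\frac{5}{2} \left(- \frac{1}{64}\right)} = \frac{1}{- \frac{5}{128}} = - \frac{128}{5}$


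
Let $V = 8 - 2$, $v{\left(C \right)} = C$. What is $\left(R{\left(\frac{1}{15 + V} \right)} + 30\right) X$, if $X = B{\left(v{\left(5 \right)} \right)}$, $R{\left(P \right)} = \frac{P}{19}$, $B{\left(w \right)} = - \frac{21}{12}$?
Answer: $- \frac{11971}{228} \approx -52.504$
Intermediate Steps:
$V = 6$
$B{\left(w \right)} = - \frac{7}{4}$ ($B{\left(w \right)} = \left(-21\right) \frac{1}{12} = - \frac{7}{4}$)
$R{\left(P \right)} = \frac{P}{19}$ ($R{\left(P \right)} = P \frac{1}{19} = \frac{P}{19}$)
$X = - \frac{7}{4} \approx -1.75$
$\left(R{\left(\frac{1}{15 + V} \right)} + 30\right) X = \left(\frac{1}{19 \left(15 + 6\right)} + 30\right) \left(- \frac{7}{4}\right) = \left(\frac{1}{19 \cdot 21} + 30\right) \left(- \frac{7}{4}\right) = \left(\frac{1}{19} \cdot \frac{1}{21} + 30\right) \left(- \frac{7}{4}\right) = \left(\frac{1}{399} + 30\right) \left(- \frac{7}{4}\right) = \frac{11971}{399} \left(- \frac{7}{4}\right) = - \frac{11971}{228}$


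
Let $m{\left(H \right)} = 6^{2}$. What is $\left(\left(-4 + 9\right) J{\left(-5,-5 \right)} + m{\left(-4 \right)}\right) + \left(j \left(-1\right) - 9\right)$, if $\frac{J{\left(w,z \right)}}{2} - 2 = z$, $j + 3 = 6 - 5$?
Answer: $-1$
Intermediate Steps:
$j = -2$ ($j = -3 + \left(6 - 5\right) = -3 + 1 = -2$)
$J{\left(w,z \right)} = 4 + 2 z$
$m{\left(H \right)} = 36$
$\left(\left(-4 + 9\right) J{\left(-5,-5 \right)} + m{\left(-4 \right)}\right) + \left(j \left(-1\right) - 9\right) = \left(\left(-4 + 9\right) \left(4 + 2 \left(-5\right)\right) + 36\right) - 7 = \left(5 \left(4 - 10\right) + 36\right) + \left(2 - 9\right) = \left(5 \left(-6\right) + 36\right) - 7 = \left(-30 + 36\right) - 7 = 6 - 7 = -1$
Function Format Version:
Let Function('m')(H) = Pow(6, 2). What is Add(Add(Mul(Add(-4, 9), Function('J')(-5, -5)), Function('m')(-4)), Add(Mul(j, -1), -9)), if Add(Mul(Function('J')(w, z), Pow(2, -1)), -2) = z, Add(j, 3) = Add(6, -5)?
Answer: -1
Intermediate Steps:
j = -2 (j = Add(-3, Add(6, -5)) = Add(-3, 1) = -2)
Function('J')(w, z) = Add(4, Mul(2, z))
Function('m')(H) = 36
Add(Add(Mul(Add(-4, 9), Function('J')(-5, -5)), Function('m')(-4)), Add(Mul(j, -1), -9)) = Add(Add(Mul(Add(-4, 9), Add(4, Mul(2, -5))), 36), Add(Mul(-2, -1), -9)) = Add(Add(Mul(5, Add(4, -10)), 36), Add(2, -9)) = Add(Add(Mul(5, -6), 36), -7) = Add(Add(-30, 36), -7) = Add(6, -7) = -1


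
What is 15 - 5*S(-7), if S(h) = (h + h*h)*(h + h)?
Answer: 2955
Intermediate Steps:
S(h) = 2*h*(h + h²) (S(h) = (h + h²)*(2*h) = 2*h*(h + h²))
15 - 5*S(-7) = 15 - 10*(-7)²*(1 - 7) = 15 - 10*49*(-6) = 15 - 5*(-588) = 15 + 2940 = 2955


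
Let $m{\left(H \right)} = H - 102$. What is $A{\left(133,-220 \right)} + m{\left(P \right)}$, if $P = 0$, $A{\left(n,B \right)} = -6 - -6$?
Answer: $-102$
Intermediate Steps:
$A{\left(n,B \right)} = 0$ ($A{\left(n,B \right)} = -6 + 6 = 0$)
$m{\left(H \right)} = -102 + H$ ($m{\left(H \right)} = H - 102 = -102 + H$)
$A{\left(133,-220 \right)} + m{\left(P \right)} = 0 + \left(-102 + 0\right) = 0 - 102 = -102$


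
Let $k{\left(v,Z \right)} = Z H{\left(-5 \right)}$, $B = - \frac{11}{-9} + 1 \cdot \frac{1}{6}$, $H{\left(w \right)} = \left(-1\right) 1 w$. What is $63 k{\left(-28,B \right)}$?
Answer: $\frac{875}{2} \approx 437.5$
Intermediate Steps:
$H{\left(w \right)} = - w$
$B = \frac{25}{18}$ ($B = \left(-11\right) \left(- \frac{1}{9}\right) + 1 \cdot \frac{1}{6} = \frac{11}{9} + \frac{1}{6} = \frac{25}{18} \approx 1.3889$)
$k{\left(v,Z \right)} = 5 Z$ ($k{\left(v,Z \right)} = Z \left(\left(-1\right) \left(-5\right)\right) = Z 5 = 5 Z$)
$63 k{\left(-28,B \right)} = 63 \cdot 5 \cdot \frac{25}{18} = 63 \cdot \frac{125}{18} = \frac{875}{2}$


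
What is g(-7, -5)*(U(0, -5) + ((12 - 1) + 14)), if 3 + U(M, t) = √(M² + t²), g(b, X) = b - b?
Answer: 0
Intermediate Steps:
g(b, X) = 0
U(M, t) = -3 + √(M² + t²)
g(-7, -5)*(U(0, -5) + ((12 - 1) + 14)) = 0*((-3 + √(0² + (-5)²)) + ((12 - 1) + 14)) = 0*((-3 + √(0 + 25)) + (11 + 14)) = 0*((-3 + √25) + 25) = 0*((-3 + 5) + 25) = 0*(2 + 25) = 0*27 = 0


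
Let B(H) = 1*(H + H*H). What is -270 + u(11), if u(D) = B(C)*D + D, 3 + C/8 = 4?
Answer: 533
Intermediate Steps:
C = 8 (C = -24 + 8*4 = -24 + 32 = 8)
B(H) = H + H**2 (B(H) = 1*(H + H**2) = H + H**2)
u(D) = 73*D (u(D) = (8*(1 + 8))*D + D = (8*9)*D + D = 72*D + D = 73*D)
-270 + u(11) = -270 + 73*11 = -270 + 803 = 533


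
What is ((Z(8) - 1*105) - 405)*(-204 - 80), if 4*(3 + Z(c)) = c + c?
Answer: 144556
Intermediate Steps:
Z(c) = -3 + c/2 (Z(c) = -3 + (c + c)/4 = -3 + (2*c)/4 = -3 + c/2)
((Z(8) - 1*105) - 405)*(-204 - 80) = (((-3 + (½)*8) - 1*105) - 405)*(-204 - 80) = (((-3 + 4) - 105) - 405)*(-284) = ((1 - 105) - 405)*(-284) = (-104 - 405)*(-284) = -509*(-284) = 144556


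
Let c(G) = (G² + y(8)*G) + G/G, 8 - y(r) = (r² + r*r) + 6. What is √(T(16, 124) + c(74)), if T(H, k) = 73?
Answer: I*√3774 ≈ 61.433*I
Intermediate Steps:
y(r) = 2 - 2*r² (y(r) = 8 - ((r² + r*r) + 6) = 8 - ((r² + r²) + 6) = 8 - (2*r² + 6) = 8 - (6 + 2*r²) = 8 + (-6 - 2*r²) = 2 - 2*r²)
c(G) = 1 + G² - 126*G (c(G) = (G² + (2 - 2*8²)*G) + G/G = (G² + (2 - 2*64)*G) + 1 = (G² + (2 - 128)*G) + 1 = (G² - 126*G) + 1 = 1 + G² - 126*G)
√(T(16, 124) + c(74)) = √(73 + (1 + 74² - 126*74)) = √(73 + (1 + 5476 - 9324)) = √(73 - 3847) = √(-3774) = I*√3774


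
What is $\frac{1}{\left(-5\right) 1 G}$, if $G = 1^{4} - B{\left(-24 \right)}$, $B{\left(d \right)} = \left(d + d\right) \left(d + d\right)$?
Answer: $\frac{1}{11515} \approx 8.6843 \cdot 10^{-5}$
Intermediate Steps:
$B{\left(d \right)} = 4 d^{2}$ ($B{\left(d \right)} = 2 d 2 d = 4 d^{2}$)
$G = -2303$ ($G = 1^{4} - 4 \left(-24\right)^{2} = 1 - 4 \cdot 576 = 1 - 2304 = -2303$)
$\frac{1}{\left(-5\right) 1 G} = \frac{1}{\left(-5\right) 1 \left(-2303\right)} = \frac{1}{\left(-5\right) \left(-2303\right)} = \frac{1}{11515}$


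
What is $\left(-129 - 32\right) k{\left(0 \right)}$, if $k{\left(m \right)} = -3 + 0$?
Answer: $483$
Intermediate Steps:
$k{\left(m \right)} = -3$
$\left(-129 - 32\right) k{\left(0 \right)} = \left(-129 - 32\right) \left(-3\right) = \left(-161\right) \left(-3\right) = 483$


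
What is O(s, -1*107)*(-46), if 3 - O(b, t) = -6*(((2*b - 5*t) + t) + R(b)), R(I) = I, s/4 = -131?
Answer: 315606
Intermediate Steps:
s = -524 (s = 4*(-131) = -524)
O(b, t) = 3 - 24*t + 18*b (O(b, t) = 3 - (-6)*(((2*b - 5*t) + t) + b) = 3 - (-6)*(((-5*t + 2*b) + t) + b) = 3 - (-6)*((-4*t + 2*b) + b) = 3 - (-6)*(-4*t + 3*b) = 3 - (-18*b + 24*t) = 3 + (-24*t + 18*b) = 3 - 24*t + 18*b)
O(s, -1*107)*(-46) = (3 - (-24)*107 + 18*(-524))*(-46) = (3 - 24*(-107) - 9432)*(-46) = (3 + 2568 - 9432)*(-46) = -6861*(-46) = 315606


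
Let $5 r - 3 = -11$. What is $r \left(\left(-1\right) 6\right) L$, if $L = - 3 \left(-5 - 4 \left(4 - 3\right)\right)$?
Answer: $\frac{1296}{5} \approx 259.2$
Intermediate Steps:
$r = - \frac{8}{5}$ ($r = \frac{3}{5} + \frac{1}{5} \left(-11\right) = \frac{3}{5} - \frac{11}{5} = - \frac{8}{5} \approx -1.6$)
$L = 27$ ($L = - 3 \left(-5 - 4\right) = \left(-3\right) \left(-9\right) = 27$)
$r \left(\left(-1\right) 6\right) L = - \frac{8 \left(\left(-1\right) 6\right)}{5} \cdot 27 = \left(- \frac{8}{5}\right) \left(-6\right) 27 = \frac{48}{5} \cdot 27 = \frac{1296}{5}$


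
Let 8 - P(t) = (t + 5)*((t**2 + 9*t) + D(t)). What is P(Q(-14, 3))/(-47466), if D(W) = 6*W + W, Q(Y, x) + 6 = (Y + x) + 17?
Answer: -4/23733 ≈ -0.00016854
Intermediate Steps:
Q(Y, x) = 11 + Y + x (Q(Y, x) = -6 + ((Y + x) + 17) = -6 + (17 + Y + x) = 11 + Y + x)
D(W) = 7*W
P(t) = 8 - (5 + t)*(t**2 + 16*t) (P(t) = 8 - (t + 5)*((t**2 + 9*t) + 7*t) = 8 - (5 + t)*(t**2 + 16*t))
P(Q(-14, 3))/(-47466) = (8 - (11 - 14 + 3)**3 - 80*(11 - 14 + 3) - 21*(11 - 14 + 3)**2)/(-47466) = (8 - 1*0**3 - 80*0 - 21*0**2)*(-1/47466) = (8 - 1*0 + 0 - 21*0)*(-1/47466) = (8 + 0 + 0 + 0)*(-1/47466) = 8*(-1/47466) = -4/23733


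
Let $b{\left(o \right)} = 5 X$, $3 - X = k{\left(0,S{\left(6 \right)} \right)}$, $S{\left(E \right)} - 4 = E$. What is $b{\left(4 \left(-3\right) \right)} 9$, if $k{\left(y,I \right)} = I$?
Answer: $-315$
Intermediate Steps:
$S{\left(E \right)} = 4 + E$
$X = -7$ ($X = 3 - \left(4 + 6\right) = 3 - 10 = -7$)
$b{\left(o \right)} = -35$ ($b{\left(o \right)} = 5 \left(-7\right) = -35$)
$b{\left(4 \left(-3\right) \right)} 9 = \left(-35\right) 9 = -315$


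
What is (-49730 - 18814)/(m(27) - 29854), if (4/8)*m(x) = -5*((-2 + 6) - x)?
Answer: 1224/529 ≈ 2.3138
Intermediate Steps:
m(x) = -40 + 10*x (m(x) = 2*(-5*((-2 + 6) - x)) = 2*(-5*(4 - x)) = 2*(-20 + 5*x) = -40 + 10*x)
(-49730 - 18814)/(m(27) - 29854) = (-49730 - 18814)/((-40 + 10*27) - 29854) = -68544/((-40 + 270) - 29854) = -68544/(230 - 29854) = -68544/(-29624) = -68544*(-1/29624) = 1224/529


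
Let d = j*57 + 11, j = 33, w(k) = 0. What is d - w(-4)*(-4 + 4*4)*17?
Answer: 1892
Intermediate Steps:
d = 1892 (d = 33*57 + 11 = 1881 + 11 = 1892)
d - w(-4)*(-4 + 4*4)*17 = 1892 - 0*(-4 + 4*4)*17 = 1892 - 0*(-4 + 16)*17 = 1892 - 0*12*17 = 1892 - 0*17 = 1892 - 1*0 = 1892 + 0 = 1892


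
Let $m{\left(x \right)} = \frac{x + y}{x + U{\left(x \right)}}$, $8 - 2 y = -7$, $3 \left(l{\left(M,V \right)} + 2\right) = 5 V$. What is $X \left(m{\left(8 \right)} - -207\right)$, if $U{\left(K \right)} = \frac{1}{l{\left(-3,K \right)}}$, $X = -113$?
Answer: $- \frac{6492076}{275} \approx -23608.0$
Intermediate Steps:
$l{\left(M,V \right)} = -2 + \frac{5 V}{3}$
$U{\left(K \right)} = \frac{1}{-2 + \frac{5 K}{3}}$
$y = \frac{15}{2}$ ($y = 4 - - \frac{7}{2} = 4 + \frac{7}{2} = \frac{15}{2} \approx 7.5$)
$m{\left(x \right)} = \frac{\frac{15}{2} + x}{x + \frac{3}{-6 + 5 x}}$ ($m{\left(x \right)} = \frac{x + \frac{15}{2}}{x + \frac{3}{-6 + 5 x}} = \frac{\frac{15}{2} + x}{x + \frac{3}{-6 + 5 x}}$)
$X \left(m{\left(8 \right)} - -207\right) = - 113 \left(\frac{\left(-6 + 5 \cdot 8\right) \left(15 + 2 \cdot 8\right)}{2 \left(3 + 8 \left(-6 + 5 \cdot 8\right)\right)} - -207\right) = - 113 \left(\frac{\left(-6 + 40\right) \left(15 + 16\right)}{2 \left(3 + 8 \left(-6 + 40\right)\right)} + 207\right) = - 113 \left(\frac{1}{2} \frac{1}{3 + 8 \cdot 34} \cdot 34 \cdot 31 + 207\right) = - 113 \left(\frac{1}{2} \frac{1}{3 + 272} \cdot 34 \cdot 31 + 207\right) = - 113 \left(\frac{1}{2} \cdot \frac{1}{275} \cdot 34 \cdot 31 + 207\right) = - 113 \left(\frac{527}{275} + 207\right) = \left(-113\right) \frac{57452}{275} = - \frac{6492076}{275}$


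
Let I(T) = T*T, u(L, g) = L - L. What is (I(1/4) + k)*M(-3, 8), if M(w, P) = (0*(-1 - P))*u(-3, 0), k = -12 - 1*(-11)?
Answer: 0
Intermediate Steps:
u(L, g) = 0
k = -1 (k = -12 + 11 = -1)
I(T) = T**2
M(w, P) = 0 (M(w, P) = (0*(-1 - P))*0 = 0*0 = 0)
(I(1/4) + k)*M(-3, 8) = ((1/4)**2 - 1)*0 = (1/16 - 1)*0 = -15/16*0 = 0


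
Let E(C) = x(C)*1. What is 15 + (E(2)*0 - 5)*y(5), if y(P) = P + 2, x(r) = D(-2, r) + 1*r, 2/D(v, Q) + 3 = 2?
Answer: -20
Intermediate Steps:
D(v, Q) = -2 (D(v, Q) = 2/(-3 + 2) = 2/(-1) = 2*(-1) = -2)
x(r) = -2 + r (x(r) = -2 + 1*r = -2 + r)
y(P) = 2 + P
E(C) = -2 + C (E(C) = (-2 + C)*1 = -2 + C)
15 + (E(2)*0 - 5)*y(5) = 15 + ((-2 + 2)*0 - 5)*(2 + 5) = 15 + (0*0 - 5)*7 = 15 + (0 - 5)*7 = 15 - 5*7 = 15 - 35 = -20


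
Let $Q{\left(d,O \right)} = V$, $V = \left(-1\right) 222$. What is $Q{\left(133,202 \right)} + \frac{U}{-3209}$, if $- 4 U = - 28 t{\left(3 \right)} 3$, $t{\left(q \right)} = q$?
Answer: $- \frac{712461}{3209} \approx -222.02$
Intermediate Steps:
$V = -222$
$Q{\left(d,O \right)} = -222$
$U = 63$ ($U = - \frac{\left(-28\right) 3 \cdot 3}{4} = - \frac{\left(-84\right) 3}{4} = \left(- \frac{1}{4}\right) \left(-252\right) = 63$)
$Q{\left(133,202 \right)} + \frac{U}{-3209} = -222 + \frac{63}{-3209} = -222 + 63 \left(- \frac{1}{3209}\right) = -222 - \frac{63}{3209} = - \frac{712461}{3209}$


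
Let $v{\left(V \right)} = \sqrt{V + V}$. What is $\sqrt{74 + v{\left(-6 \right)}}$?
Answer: $\sqrt{74 + 2 i \sqrt{3}} \approx 8.6047 + 0.2013 i$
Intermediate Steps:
$v{\left(V \right)} = \sqrt{2} \sqrt{V}$ ($v{\left(V \right)} = \sqrt{2 V} = \sqrt{2} \sqrt{V}$)
$\sqrt{74 + v{\left(-6 \right)}} = \sqrt{74 + \sqrt{2} \sqrt{-6}} = \sqrt{74 + \sqrt{2} i \sqrt{6}} = \sqrt{74 + 2 i \sqrt{3}}$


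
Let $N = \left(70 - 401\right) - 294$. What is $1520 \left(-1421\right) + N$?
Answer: $-2160545$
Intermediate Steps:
$N = -625$ ($N = -331 - 294 = -625$)
$1520 \left(-1421\right) + N = 1520 \left(-1421\right) - 625 = -2159920 - 625 = -2160545$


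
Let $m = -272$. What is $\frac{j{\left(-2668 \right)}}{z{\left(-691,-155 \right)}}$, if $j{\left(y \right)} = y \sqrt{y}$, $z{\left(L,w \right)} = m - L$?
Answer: $- \frac{5336 i \sqrt{667}}{419} \approx - 328.9 i$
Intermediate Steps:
$z{\left(L,w \right)} = -272 - L$
$j{\left(y \right)} = y^{\frac{3}{2}}$
$\frac{j{\left(-2668 \right)}}{z{\left(-691,-155 \right)}} = \frac{\left(-2668\right)^{\frac{3}{2}}}{-272 - -691} = \frac{\left(-5336\right) i \sqrt{667}}{-272 + 691} = \frac{\left(-5336\right) i \sqrt{667}}{419} = - 5336 i \sqrt{667} \cdot \frac{1}{419} = - \frac{5336 i \sqrt{667}}{419}$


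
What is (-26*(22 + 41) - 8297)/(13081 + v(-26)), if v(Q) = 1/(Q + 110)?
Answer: -166908/219761 ≈ -0.75950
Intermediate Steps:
v(Q) = 1/(110 + Q)
(-26*(22 + 41) - 8297)/(13081 + v(-26)) = (-26*(22 + 41) - 8297)/(13081 + 1/(110 - 26)) = (-26*63 - 8297)/(13081 + 1/84) = (-1638 - 8297)/(13081 + 1/84) = -9935/1098805/84 = -9935*84/1098805 = -166908/219761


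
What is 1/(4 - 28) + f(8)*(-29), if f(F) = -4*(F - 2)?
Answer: 16703/24 ≈ 695.96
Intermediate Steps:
f(F) = 8 - 4*F (f(F) = -4*(-2 + F) = 8 - 4*F)
1/(4 - 28) + f(8)*(-29) = 1/(4 - 28) + (8 - 4*8)*(-29) = 1/(-24) + (8 - 32)*(-29) = -1/24 - 24*(-29) = -1/24 + 696 = 16703/24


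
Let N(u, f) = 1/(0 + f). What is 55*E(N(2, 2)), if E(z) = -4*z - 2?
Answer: -220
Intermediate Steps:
N(u, f) = 1/f
E(z) = -2 - 4*z
55*E(N(2, 2)) = 55*(-2 - 4/2) = 55*(-2 - 4*½) = 55*(-2 - 2) = 55*(-4) = -220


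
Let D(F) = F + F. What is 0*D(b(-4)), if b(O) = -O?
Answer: 0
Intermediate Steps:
D(F) = 2*F
0*D(b(-4)) = 0*(2*(-1*(-4))) = 0*(2*4) = 0*8 = 0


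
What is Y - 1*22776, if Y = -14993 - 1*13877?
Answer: -51646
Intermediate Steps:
Y = -28870 (Y = -14993 - 13877 = -28870)
Y - 1*22776 = -28870 - 1*22776 = -28870 - 22776 = -51646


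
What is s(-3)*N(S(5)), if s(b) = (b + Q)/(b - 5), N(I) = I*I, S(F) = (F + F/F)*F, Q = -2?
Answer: 1125/2 ≈ 562.50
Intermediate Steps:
S(F) = F*(1 + F) (S(F) = (F + 1)*F = (1 + F)*F = F*(1 + F))
N(I) = I**2
s(b) = (-2 + b)/(-5 + b) (s(b) = (b - 2)/(b - 5) = (-2 + b)/(-5 + b))
s(-3)*N(S(5)) = ((-2 - 3)/(-5 - 3))*(5*(1 + 5))**2 = (-5/(-8))*(5*6)**2 = -1/8*(-5)*30**2 = (5/8)*900 = 1125/2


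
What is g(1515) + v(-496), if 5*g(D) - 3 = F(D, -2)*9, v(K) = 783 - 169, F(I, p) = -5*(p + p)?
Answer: 3253/5 ≈ 650.60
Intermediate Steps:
F(I, p) = -10*p
v(K) = 614
g(D) = 183/5 (g(D) = 3/5 + (-10*(-2)*9)/5 = 3/5 + (20*9)/5 = 3/5 + (1/5)*180 = 3/5 + 36 = 183/5)
g(1515) + v(-496) = 183/5 + 614 = 3253/5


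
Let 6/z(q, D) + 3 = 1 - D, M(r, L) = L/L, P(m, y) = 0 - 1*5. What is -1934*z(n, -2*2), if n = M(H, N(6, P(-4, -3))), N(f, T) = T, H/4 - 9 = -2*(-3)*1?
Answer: -5802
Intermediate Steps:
H = 60 (H = 36 + 4*(-2*(-3)*1) = 36 + 4*(6*1) = 36 + 4*6 = 36 + 24 = 60)
P(m, y) = -5 (P(m, y) = 0 - 5 = -5)
M(r, L) = 1
n = 1
z(q, D) = 6/(-2 - D) (z(q, D) = 6/(-3 + (1 - D)) = 6/(-2 - D))
-1934*z(n, -2*2) = -(-11604)/(2 - 2*2) = -(-11604)/(2 - 4) = -(-11604)/(-2) = -(-11604)*(-1)/2 = -1934*3 = -5802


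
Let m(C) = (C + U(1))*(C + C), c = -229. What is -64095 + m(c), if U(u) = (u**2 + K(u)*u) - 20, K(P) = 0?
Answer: 49489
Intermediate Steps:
U(u) = -20 + u**2 (U(u) = (u**2 + 0*u) - 20 = (u**2 + 0) - 20 = u**2 - 20 = -20 + u**2)
m(C) = 2*C*(-19 + C) (m(C) = (C + (-20 + 1**2))*(C + C) = (C + (-20 + 1))*(2*C) = (C - 19)*(2*C) = (-19 + C)*(2*C) = 2*C*(-19 + C))
-64095 + m(c) = -64095 + 2*(-229)*(-19 - 229) = -64095 + 2*(-229)*(-248) = -64095 + 113584 = 49489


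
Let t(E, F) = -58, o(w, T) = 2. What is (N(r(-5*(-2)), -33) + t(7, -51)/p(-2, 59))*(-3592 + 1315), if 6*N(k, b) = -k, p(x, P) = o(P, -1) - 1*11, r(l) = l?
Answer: -10879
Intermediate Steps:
p(x, P) = -9 (p(x, P) = 2 - 1*11 = 2 - 11 = -9)
N(k, b) = -k/6 (N(k, b) = (-k)/6 = -k/6)
(N(r(-5*(-2)), -33) + t(7, -51)/p(-2, 59))*(-3592 + 1315) = (-(-5)*(-2)/6 - 58/(-9))*(-3592 + 1315) = (-⅙*10 - 58*(-⅑))*(-2277) = (-5/3 + 58/9)*(-2277) = (43/9)*(-2277) = -10879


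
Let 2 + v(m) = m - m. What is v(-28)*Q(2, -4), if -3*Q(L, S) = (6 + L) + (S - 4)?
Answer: 0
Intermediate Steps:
Q(L, S) = -⅔ - L/3 - S/3 (Q(L, S) = -((6 + L) + (S - 4))/3 = -((6 + L) + (-4 + S))/3 = -(2 + L + S)/3 = -⅔ - L/3 - S/3)
v(m) = -2 (v(m) = -2 + (m - m) = -2 + 0 = -2)
v(-28)*Q(2, -4) = -2*(-⅔ - ⅓*2 - ⅓*(-4)) = -2*(-⅔ - ⅔ + 4/3) = -2*0 = 0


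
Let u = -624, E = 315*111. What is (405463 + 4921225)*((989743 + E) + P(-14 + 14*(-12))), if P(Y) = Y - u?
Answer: 5460654203200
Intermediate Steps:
E = 34965
P(Y) = 624 + Y (P(Y) = Y - 1*(-624) = Y + 624 = 624 + Y)
(405463 + 4921225)*((989743 + E) + P(-14 + 14*(-12))) = (405463 + 4921225)*((989743 + 34965) + (624 + (-14 + 14*(-12)))) = 5326688*(1024708 + (624 + (-14 - 168))) = 5326688*(1024708 + (624 - 182)) = 5326688*(1024708 + 442) = 5326688*1025150 = 5460654203200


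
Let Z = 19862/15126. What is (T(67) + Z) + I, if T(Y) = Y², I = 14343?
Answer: 142436347/7563 ≈ 18833.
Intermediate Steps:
Z = 9931/7563 (Z = 19862*(1/15126) = 9931/7563 ≈ 1.3131)
(T(67) + Z) + I = (67² + 9931/7563) + 14343 = (4489 + 9931/7563) + 14343 = 33960238/7563 + 14343 = 142436347/7563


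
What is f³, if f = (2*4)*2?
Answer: 4096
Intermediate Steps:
f = 16 (f = 8*2 = 16)
f³ = 16³ = 4096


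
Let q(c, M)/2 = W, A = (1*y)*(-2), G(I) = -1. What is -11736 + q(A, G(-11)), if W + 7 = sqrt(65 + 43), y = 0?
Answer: -11750 + 12*sqrt(3) ≈ -11729.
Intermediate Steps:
A = 0 (A = (1*0)*(-2) = 0*(-2) = 0)
W = -7 + 6*sqrt(3) (W = -7 + sqrt(65 + 43) = -7 + sqrt(108) = -7 + 6*sqrt(3) ≈ 3.3923)
q(c, M) = -14 + 12*sqrt(3) (q(c, M) = 2*(-7 + 6*sqrt(3)) = -14 + 12*sqrt(3))
-11736 + q(A, G(-11)) = -11736 + (-14 + 12*sqrt(3)) = -11750 + 12*sqrt(3)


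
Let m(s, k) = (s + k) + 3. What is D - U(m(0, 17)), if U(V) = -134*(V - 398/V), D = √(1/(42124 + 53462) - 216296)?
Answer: 67/5 + I*√1976228071725630/95586 ≈ 13.4 + 465.08*I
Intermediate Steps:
m(s, k) = 3 + k + s (m(s, k) = (k + s) + 3 = 3 + k + s)
D = I*√1976228071725630/95586 (D = √(1/95586 - 216296) = √(-20674869455/95586) = I*√1976228071725630/95586 ≈ 465.08*I)
U(V) = -134*V + 53332/V
D - U(m(0, 17)) = I*√1976228071725630/95586 - (-134*(3 + 17 + 0) + 53332/(3 + 17 + 0)) = I*√1976228071725630/95586 - (-134*20 + 53332/20) = I*√1976228071725630/95586 - (-2680 + 53332*(1/20)) = I*√1976228071725630/95586 - (-2680 + 13333/5) = I*√1976228071725630/95586 - 1*(-67/5) = I*√1976228071725630/95586 + 67/5 = 67/5 + I*√1976228071725630/95586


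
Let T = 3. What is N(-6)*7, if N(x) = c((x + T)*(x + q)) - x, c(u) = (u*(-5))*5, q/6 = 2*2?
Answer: 9492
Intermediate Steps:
q = 24 (q = 6*(2*2) = 6*4 = 24)
c(u) = -25*u (c(u) = -5*u*5 = -25*u)
N(x) = -x - 25*(3 + x)*(24 + x) (N(x) = -25*(x + 3)*(x + 24) - x = -25*(3 + x)*(24 + x) - x = -x - 25*(3 + x)*(24 + x))
N(-6)*7 = (-1800 - 676*(-6) - 25*(-6)**2)*7 = (-1800 + 4056 - 25*36)*7 = (-1800 + 4056 - 900)*7 = 1356*7 = 9492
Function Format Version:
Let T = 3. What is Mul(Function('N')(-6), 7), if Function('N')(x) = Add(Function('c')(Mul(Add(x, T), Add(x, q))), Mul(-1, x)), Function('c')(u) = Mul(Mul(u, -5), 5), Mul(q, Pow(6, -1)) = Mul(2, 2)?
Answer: 9492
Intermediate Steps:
q = 24 (q = Mul(6, Mul(2, 2)) = Mul(6, 4) = 24)
Function('c')(u) = Mul(-25, u) (Function('c')(u) = Mul(Mul(-5, u), 5) = Mul(-25, u))
Function('N')(x) = Add(Mul(-1, x), Mul(-25, Add(3, x), Add(24, x))) (Function('N')(x) = Add(Mul(-25, Mul(Add(x, 3), Add(x, 24))), Mul(-1, x)) = Add(Mul(-25, Mul(Add(3, x), Add(24, x))), Mul(-1, x)) = Add(Mul(-25, Add(3, x), Add(24, x)), Mul(-1, x)) = Add(Mul(-1, x), Mul(-25, Add(3, x), Add(24, x))))
Mul(Function('N')(-6), 7) = Mul(Add(-1800, Mul(-676, -6), Mul(-25, Pow(-6, 2))), 7) = Mul(Add(-1800, 4056, Mul(-25, 36)), 7) = Mul(Add(-1800, 4056, -900), 7) = Mul(1356, 7) = 9492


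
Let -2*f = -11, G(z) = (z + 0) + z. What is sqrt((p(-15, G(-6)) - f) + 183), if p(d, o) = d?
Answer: 5*sqrt(26)/2 ≈ 12.748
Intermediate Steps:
G(z) = 2*z (G(z) = z + z = 2*z)
f = 11/2 (f = -1/2*(-11) = 11/2 ≈ 5.5000)
sqrt((p(-15, G(-6)) - f) + 183) = sqrt((-15 - 1*11/2) + 183) = sqrt((-15 - 11/2) + 183) = sqrt(-41/2 + 183) = sqrt(325/2) = 5*sqrt(26)/2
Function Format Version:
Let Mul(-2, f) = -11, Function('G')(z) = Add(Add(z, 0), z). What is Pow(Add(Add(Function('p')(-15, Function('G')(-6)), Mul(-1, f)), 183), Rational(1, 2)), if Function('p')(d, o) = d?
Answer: Mul(Rational(5, 2), Pow(26, Rational(1, 2))) ≈ 12.748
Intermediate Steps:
Function('G')(z) = Mul(2, z) (Function('G')(z) = Add(z, z) = Mul(2, z))
f = Rational(11, 2) (f = Mul(Rational(-1, 2), -11) = Rational(11, 2) ≈ 5.5000)
Pow(Add(Add(Function('p')(-15, Function('G')(-6)), Mul(-1, f)), 183), Rational(1, 2)) = Pow(Add(Add(-15, Mul(-1, Rational(11, 2))), 183), Rational(1, 2)) = Pow(Add(Add(-15, Rational(-11, 2)), 183), Rational(1, 2)) = Pow(Add(Rational(-41, 2), 183), Rational(1, 2)) = Pow(Rational(325, 2), Rational(1, 2)) = Mul(Rational(5, 2), Pow(26, Rational(1, 2)))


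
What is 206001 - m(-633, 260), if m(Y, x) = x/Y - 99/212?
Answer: 27644627983/134196 ≈ 2.0600e+5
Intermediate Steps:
m(Y, x) = -99/212 + x/Y (m(Y, x) = x/Y - 99*1/212 = x/Y - 99/212 = -99/212 + x/Y)
206001 - m(-633, 260) = 206001 - (-99/212 + 260/(-633)) = 206001 - (-99/212 + 260*(-1/633)) = 206001 - (-99/212 - 260/633) = 206001 - 1*(-117787/134196) = 206001 + 117787/134196 = 27644627983/134196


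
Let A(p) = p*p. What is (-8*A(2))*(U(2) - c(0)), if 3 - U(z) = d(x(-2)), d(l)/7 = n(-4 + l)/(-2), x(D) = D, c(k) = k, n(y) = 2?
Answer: -320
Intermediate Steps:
A(p) = p²
d(l) = -7 (d(l) = 7*(2/(-2)) = 7*(2*(-½)) = 7*(-1) = -7)
U(z) = 10 (U(z) = 3 - 1*(-7) = 3 + 7 = 10)
(-8*A(2))*(U(2) - c(0)) = (-8*2²)*(10 - 1*0) = (-8*4)*(10 + 0) = -32*10 = -320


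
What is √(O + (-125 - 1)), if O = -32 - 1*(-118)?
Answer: 2*I*√10 ≈ 6.3246*I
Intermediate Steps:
O = 86 (O = -32 + 118 = 86)
√(O + (-125 - 1)) = √(86 + (-125 - 1)) = √(86 - 126) = √(-40) = 2*I*√10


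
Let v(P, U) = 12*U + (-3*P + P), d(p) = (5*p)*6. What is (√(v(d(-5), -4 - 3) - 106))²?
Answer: 110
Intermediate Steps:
d(p) = 30*p
v(P, U) = -2*P + 12*U (v(P, U) = 12*U - 2*P = -2*P + 12*U)
(√(v(d(-5), -4 - 3) - 106))² = (√((-60*(-5) + 12*(-4 - 3)) - 106))² = (√((-2*(-150) + 12*(-7)) - 106))² = (√((300 - 84) - 106))² = (√(216 - 106))² = (√110)² = 110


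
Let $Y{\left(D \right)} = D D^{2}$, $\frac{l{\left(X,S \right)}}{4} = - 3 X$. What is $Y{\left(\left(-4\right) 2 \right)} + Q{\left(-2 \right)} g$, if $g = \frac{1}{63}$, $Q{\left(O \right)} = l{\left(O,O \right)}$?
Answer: $- \frac{10744}{21} \approx -511.62$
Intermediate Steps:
$l{\left(X,S \right)} = - 12 X$ ($l{\left(X,S \right)} = 4 \left(- 3 X\right) = - 12 X$)
$Q{\left(O \right)} = - 12 O$
$Y{\left(D \right)} = D^{3}$
$g = \frac{1}{63} \approx 0.015873$
$Y{\left(\left(-4\right) 2 \right)} + Q{\left(-2 \right)} g = \left(\left(-4\right) 2\right)^{3} + \left(-12\right) \left(-2\right) \frac{1}{63} = \left(-8\right)^{3} + 24 \cdot \frac{1}{63} = -512 + \frac{8}{21} = - \frac{10744}{21}$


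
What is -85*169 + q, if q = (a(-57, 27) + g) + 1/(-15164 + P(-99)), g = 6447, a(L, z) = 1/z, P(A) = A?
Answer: -3263000482/412101 ≈ -7918.0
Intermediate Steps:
q = 2656830383/412101 (q = (1/27 + 6447) + 1/(-15164 - 99) = (1/27 + 6447) + 1/(-15263) = 174070/27 - 1/15263 = 2656830383/412101 ≈ 6447.0)
-85*169 + q = -85*169 + 2656830383/412101 = -14365 + 2656830383/412101 = -3263000482/412101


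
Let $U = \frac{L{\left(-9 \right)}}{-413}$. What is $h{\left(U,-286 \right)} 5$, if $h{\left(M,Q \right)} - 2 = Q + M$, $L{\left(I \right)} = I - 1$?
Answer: $- \frac{586410}{413} \approx -1419.9$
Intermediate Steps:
$L{\left(I \right)} = -1 + I$
$U = \frac{10}{413}$ ($U = \frac{-1 - 9}{-413} = \left(-10\right) \left(- \frac{1}{413}\right) = \frac{10}{413} \approx 0.024213$)
$h{\left(M,Q \right)} = 2 + M + Q$ ($h{\left(M,Q \right)} = 2 + \left(Q + M\right) = 2 + \left(M + Q\right) = 2 + M + Q$)
$h{\left(U,-286 \right)} 5 = \left(2 + \frac{10}{413} - 286\right) 5 = \left(- \frac{117282}{413}\right) 5 = - \frac{586410}{413}$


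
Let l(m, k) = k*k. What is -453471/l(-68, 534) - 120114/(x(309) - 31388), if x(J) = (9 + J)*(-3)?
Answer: 3264178117/1537085892 ≈ 2.1236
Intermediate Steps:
x(J) = -27 - 3*J
l(m, k) = k²
-453471/l(-68, 534) - 120114/(x(309) - 31388) = -453471/(534²) - 120114/((-27 - 3*309) - 31388) = -453471/285156 - 120114/((-27 - 927) - 31388) = -453471*1/285156 - 120114/(-954 - 31388) = -151157/95052 - 120114/(-32342) = -151157/95052 - 120114*(-1/32342) = -151157/95052 + 60057/16171 = 3264178117/1537085892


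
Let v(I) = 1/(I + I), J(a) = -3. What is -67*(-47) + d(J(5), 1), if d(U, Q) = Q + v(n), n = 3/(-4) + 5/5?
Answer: 3152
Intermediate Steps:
n = 1/4 (n = 3*(-1/4) + 5*(1/5) = -3/4 + 1 = 1/4 ≈ 0.25000)
v(I) = 1/(2*I)
d(U, Q) = 2 + Q (d(U, Q) = Q + 1/(2*(1/4)) = Q + (1/2)*4 = Q + 2 = 2 + Q)
-67*(-47) + d(J(5), 1) = -67*(-47) + (2 + 1) = 3149 + 3 = 3152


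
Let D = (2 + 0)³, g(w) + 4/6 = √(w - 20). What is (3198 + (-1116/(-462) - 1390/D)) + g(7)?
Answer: 2796023/924 + I*√13 ≈ 3026.0 + 3.6056*I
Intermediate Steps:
g(w) = -⅔ + √(-20 + w) (g(w) = -⅔ + √(w - 20) = -⅔ + √(-20 + w))
D = 8 (D = 2³ = 8)
(3198 + (-1116/(-462) - 1390/D)) + g(7) = (3198 + (-1116/(-462) - 1390/8)) + (-⅔ + √(-20 + 7)) = (3198 + (-1116*(-1/462) - 1390*⅛)) + (-⅔ + √(-13)) = (3198 + (186/77 - 695/4)) + (-⅔ + I*√13) = (3198 - 52771/308) + (-⅔ + I*√13) = 932213/308 + (-⅔ + I*√13) = 2796023/924 + I*√13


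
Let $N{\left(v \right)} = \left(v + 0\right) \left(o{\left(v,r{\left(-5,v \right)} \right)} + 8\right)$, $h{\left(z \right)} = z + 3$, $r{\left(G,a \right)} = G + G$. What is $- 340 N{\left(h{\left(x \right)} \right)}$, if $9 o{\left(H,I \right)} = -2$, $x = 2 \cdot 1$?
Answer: $- \frac{119000}{9} \approx -13222.0$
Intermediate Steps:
$r{\left(G,a \right)} = 2 G$
$x = 2$
$o{\left(H,I \right)} = - \frac{2}{9}$ ($o{\left(H,I \right)} = \frac{1}{9} \left(-2\right) = - \frac{2}{9}$)
$h{\left(z \right)} = 3 + z$
$N{\left(v \right)} = \frac{70 v}{9}$ ($N{\left(v \right)} = \left(v + 0\right) \left(- \frac{2}{9} + 8\right) = v \frac{70}{9} = \frac{70 v}{9}$)
$- 340 N{\left(h{\left(x \right)} \right)} = - 340 \frac{70 \left(3 + 2\right)}{9} = - 340 \cdot \frac{70}{9} \cdot 5 = \left(-340\right) \frac{350}{9} = - \frac{119000}{9}$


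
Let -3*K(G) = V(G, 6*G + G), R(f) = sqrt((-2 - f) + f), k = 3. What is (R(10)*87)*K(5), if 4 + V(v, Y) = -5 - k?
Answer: 348*I*sqrt(2) ≈ 492.15*I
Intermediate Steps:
R(f) = I*sqrt(2) (R(f) = sqrt(-2) = I*sqrt(2))
V(v, Y) = -12 (V(v, Y) = -4 + (-5 - 1*3) = -4 + (-5 - 3) = -4 - 8 = -12)
K(G) = 4 (K(G) = -1/3*(-12) = 4)
(R(10)*87)*K(5) = ((I*sqrt(2))*87)*4 = (87*I*sqrt(2))*4 = 348*I*sqrt(2)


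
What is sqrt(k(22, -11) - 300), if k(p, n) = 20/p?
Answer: I*sqrt(36190)/11 ≈ 17.294*I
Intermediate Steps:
sqrt(k(22, -11) - 300) = sqrt(20/22 - 300) = sqrt(20*(1/22) - 300) = sqrt(10/11 - 300) = sqrt(-3290/11) = I*sqrt(36190)/11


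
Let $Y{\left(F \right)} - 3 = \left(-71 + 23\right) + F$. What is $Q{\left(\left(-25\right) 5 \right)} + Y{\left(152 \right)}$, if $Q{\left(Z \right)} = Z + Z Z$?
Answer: $15607$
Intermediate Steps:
$Y{\left(F \right)} = -45 + F$ ($Y{\left(F \right)} = 3 + \left(\left(-71 + 23\right) + F\right) = 3 + \left(-48 + F\right) = -45 + F$)
$Q{\left(Z \right)} = Z + Z^{2}$
$Q{\left(\left(-25\right) 5 \right)} + Y{\left(152 \right)} = \left(-25\right) 5 \left(1 - 125\right) + \left(-45 + 152\right) = - 125 \left(1 - 125\right) + 107 = \left(-125\right) \left(-124\right) + 107 = 15500 + 107 = 15607$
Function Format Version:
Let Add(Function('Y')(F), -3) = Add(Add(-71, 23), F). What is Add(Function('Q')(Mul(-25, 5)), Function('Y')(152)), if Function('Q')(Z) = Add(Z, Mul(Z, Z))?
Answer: 15607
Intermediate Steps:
Function('Y')(F) = Add(-45, F) (Function('Y')(F) = Add(3, Add(Add(-71, 23), F)) = Add(3, Add(-48, F)) = Add(-45, F))
Function('Q')(Z) = Add(Z, Pow(Z, 2))
Add(Function('Q')(Mul(-25, 5)), Function('Y')(152)) = Add(Mul(Mul(-25, 5), Add(1, Mul(-25, 5))), Add(-45, 152)) = Add(Mul(-125, Add(1, -125)), 107) = Add(Mul(-125, -124), 107) = Add(15500, 107) = 15607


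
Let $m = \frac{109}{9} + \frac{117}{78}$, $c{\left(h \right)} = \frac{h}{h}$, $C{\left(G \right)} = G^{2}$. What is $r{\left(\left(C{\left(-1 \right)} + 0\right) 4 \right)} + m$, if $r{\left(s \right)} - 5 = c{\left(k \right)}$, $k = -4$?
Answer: $\frac{353}{18} \approx 19.611$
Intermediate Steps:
$c{\left(h \right)} = 1$
$r{\left(s \right)} = 6$ ($r{\left(s \right)} = 5 + 1 = 6$)
$m = \frac{245}{18}$ ($m = 109 \cdot \frac{1}{9} + 117 \cdot \frac{1}{78} = \frac{109}{9} + \frac{3}{2} = \frac{245}{18} \approx 13.611$)
$r{\left(\left(C{\left(-1 \right)} + 0\right) 4 \right)} + m = 6 + \frac{245}{18} = \frac{353}{18}$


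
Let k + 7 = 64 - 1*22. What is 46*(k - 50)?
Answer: -690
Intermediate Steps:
k = 35 (k = -7 + (64 - 1*22) = -7 + (64 - 22) = -7 + 42 = 35)
46*(k - 50) = 46*(35 - 50) = 46*(-15) = -690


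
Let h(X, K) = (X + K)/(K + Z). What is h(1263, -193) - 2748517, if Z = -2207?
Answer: -659644187/240 ≈ -2.7485e+6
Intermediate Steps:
h(X, K) = (K + X)/(-2207 + K) (h(X, K) = (X + K)/(K - 2207) = (K + X)/(-2207 + K))
h(1263, -193) - 2748517 = (-193 + 1263)/(-2207 - 193) - 2748517 = 1070/(-2400) - 2748517 = -1/2400*1070 - 2748517 = -107/240 - 2748517 = -659644187/240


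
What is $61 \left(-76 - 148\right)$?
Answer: $-13664$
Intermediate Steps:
$61 \left(-76 - 148\right) = 61 \left(-224\right) = -13664$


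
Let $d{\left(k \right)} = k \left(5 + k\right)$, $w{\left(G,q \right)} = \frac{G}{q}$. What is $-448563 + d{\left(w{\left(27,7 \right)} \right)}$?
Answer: $- \frac{21977913}{49} \approx -4.4853 \cdot 10^{5}$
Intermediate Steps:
$-448563 + d{\left(w{\left(27,7 \right)} \right)} = -448563 + \frac{27}{7} \left(5 + \frac{27}{7}\right) = -448563 + 27 \cdot \frac{1}{7} \left(5 + 27 \cdot \frac{1}{7}\right) = -448563 + \frac{27 \left(5 + \frac{27}{7}\right)}{7} = -448563 + \frac{27}{7} \cdot \frac{62}{7} = -448563 + \frac{1674}{49} = - \frac{21977913}{49}$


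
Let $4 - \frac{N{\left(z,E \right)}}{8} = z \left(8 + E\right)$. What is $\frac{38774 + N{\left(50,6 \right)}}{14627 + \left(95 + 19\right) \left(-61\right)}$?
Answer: $\frac{33206}{7673} \approx 4.3276$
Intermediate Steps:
$N{\left(z,E \right)} = 32 - 8 z \left(8 + E\right)$
$\frac{38774 + N{\left(50,6 \right)}}{14627 + \left(95 + 19\right) \left(-61\right)} = \frac{38774 - \left(3168 + 2400\right)}{14627 + \left(95 + 19\right) \left(-61\right)} = \frac{38774 - 5568}{14627 + 114 \left(-61\right)} = \frac{38774 - 5568}{14627 - 6954} = \frac{33206}{7673}$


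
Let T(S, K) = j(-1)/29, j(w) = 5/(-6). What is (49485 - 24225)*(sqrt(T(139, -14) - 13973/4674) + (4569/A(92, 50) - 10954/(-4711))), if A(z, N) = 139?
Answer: 582171387900/654829 + 16840*I*sqrt(3465843447)/22591 ≈ 8.8904e+5 + 43885.0*I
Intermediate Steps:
j(w) = -5/6 (j(w) = 5*(-1/6) = -5/6)
T(S, K) = -5/174 (T(S, K) = -5/6/29 = -5/6*1/29 = -5/174)
(49485 - 24225)*(sqrt(T(139, -14) - 13973/4674) + (4569/A(92, 50) - 10954/(-4711))) = (49485 - 24225)*(sqrt(-5/174 - 13973/4674) + (4569/139 - 10954/(-4711))) = 25260*(sqrt(-5/174 - 13973*1/4674) + (4569*(1/139) - 10954*(-1/4711))) = 25260*(sqrt(-5/174 - 13973/4674) + (4569/139 + 10954/4711)) = 25260*(sqrt(-204556/67773) + 23047165/654829) = 25260*(2*I*sqrt(3465843447)/67773 + 23047165/654829) = 25260*(23047165/654829 + 2*I*sqrt(3465843447)/67773) = 582171387900/654829 + 16840*I*sqrt(3465843447)/22591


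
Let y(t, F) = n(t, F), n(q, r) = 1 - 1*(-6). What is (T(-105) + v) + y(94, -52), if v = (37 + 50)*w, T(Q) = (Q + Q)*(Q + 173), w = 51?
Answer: -9836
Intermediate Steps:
n(q, r) = 7 (n(q, r) = 1 + 6 = 7)
y(t, F) = 7
T(Q) = 2*Q*(173 + Q) (T(Q) = (2*Q)*(173 + Q) = 2*Q*(173 + Q))
v = 4437 (v = (37 + 50)*51 = 87*51 = 4437)
(T(-105) + v) + y(94, -52) = (2*(-105)*(173 - 105) + 4437) + 7 = (2*(-105)*68 + 4437) + 7 = (-14280 + 4437) + 7 = -9843 + 7 = -9836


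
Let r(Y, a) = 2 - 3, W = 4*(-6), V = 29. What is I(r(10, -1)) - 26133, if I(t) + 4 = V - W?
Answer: -26084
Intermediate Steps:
W = -24
r(Y, a) = -1
I(t) = 49 (I(t) = -4 + (29 - 1*(-24)) = -4 + (29 + 24) = -4 + 53 = 49)
I(r(10, -1)) - 26133 = 49 - 26133 = -26084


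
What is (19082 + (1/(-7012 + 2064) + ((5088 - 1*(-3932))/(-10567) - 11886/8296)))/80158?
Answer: 129312948980831/543271647501817 ≈ 0.23803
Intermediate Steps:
(19082 + (1/(-7012 + 2064) + ((5088 - 1*(-3932))/(-10567) - 11886/8296)))/80158 = (19082 + (1/(-4948) + ((5088 + 3932)*(-1/10567) - 11886*1/8296)))*(1/80158) = (19082 + (-1/4948 + (9020*(-1/10567) - 5943/4148)))*(1/80158) = (19082 + (-1/4948 + (-9020/10567 - 5943/4148)))*(1/80158) = (19082 + (-1/4948 - 100214641/43831916))*(1/80158) = (19082 - 30994117224/13555020023)*(1/80158) = (258625897961662/13555020023)*(1/80158) = 129312948980831/543271647501817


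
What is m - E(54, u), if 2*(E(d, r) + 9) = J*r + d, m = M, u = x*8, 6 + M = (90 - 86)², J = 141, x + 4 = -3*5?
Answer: 10708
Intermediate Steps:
x = -19 (x = -4 - 3*5 = -4 - 15 = -19)
M = 10 (M = -6 + (90 - 86)² = -6 + 4² = -6 + 16 = 10)
u = -152 (u = -19*8 = -152)
m = 10
E(d, r) = -9 + d/2 + 141*r/2 (E(d, r) = -9 + (141*r + d)/2 = -9 + (d + 141*r)/2 = -9 + (d/2 + 141*r/2) = -9 + d/2 + 141*r/2)
m - E(54, u) = 10 - (-9 + (½)*54 + (141/2)*(-152)) = 10 - (-9 + 27 - 10716) = 10 - 1*(-10698) = 10 + 10698 = 10708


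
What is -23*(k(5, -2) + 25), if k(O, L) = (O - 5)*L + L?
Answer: -529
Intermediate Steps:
k(O, L) = L + L*(-5 + O) (k(O, L) = (-5 + O)*L + L = L*(-5 + O) + L = L + L*(-5 + O))
-23*(k(5, -2) + 25) = -23*(-2*(-4 + 5) + 25) = -23*(-2*1 + 25) = -23*(-2 + 25) = -23*23 = -529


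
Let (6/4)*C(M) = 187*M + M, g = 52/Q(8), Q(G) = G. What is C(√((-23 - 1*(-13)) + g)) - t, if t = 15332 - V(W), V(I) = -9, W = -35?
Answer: -15341 + 188*I*√14/3 ≈ -15341.0 + 234.48*I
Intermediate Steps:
g = 13/2 (g = 52/8 = 52*(⅛) = 13/2 ≈ 6.5000)
C(M) = 376*M/3 (C(M) = 2*(187*M + M)/3 = 2*(188*M)/3 = 376*M/3)
t = 15341 (t = 15332 - 1*(-9) = 15332 + 9 = 15341)
C(√((-23 - 1*(-13)) + g)) - t = 376*√((-23 - 1*(-13)) + 13/2)/3 - 1*15341 = 376*√((-23 + 13) + 13/2)/3 - 15341 = 376*√(-10 + 13/2)/3 - 15341 = 376*√(-7/2)/3 - 15341 = 376*(I*√14/2)/3 - 15341 = 188*I*√14/3 - 15341 = -15341 + 188*I*√14/3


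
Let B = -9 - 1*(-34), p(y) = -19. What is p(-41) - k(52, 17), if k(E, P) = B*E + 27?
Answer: -1346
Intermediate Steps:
B = 25 (B = -9 + 34 = 25)
k(E, P) = 27 + 25*E (k(E, P) = 25*E + 27 = 27 + 25*E)
p(-41) - k(52, 17) = -19 - (27 + 25*52) = -19 - (27 + 1300) = -19 - 1*1327 = -19 - 1327 = -1346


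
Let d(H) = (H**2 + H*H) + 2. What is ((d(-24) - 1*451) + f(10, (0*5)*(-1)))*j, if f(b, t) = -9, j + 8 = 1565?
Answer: 1080558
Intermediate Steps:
j = 1557 (j = -8 + 1565 = 1557)
d(H) = 2 + 2*H**2 (d(H) = (H**2 + H**2) + 2 = 2*H**2 + 2 = 2 + 2*H**2)
((d(-24) - 1*451) + f(10, (0*5)*(-1)))*j = (((2 + 2*(-24)**2) - 1*451) - 9)*1557 = (((2 + 2*576) - 451) - 9)*1557 = (((2 + 1152) - 451) - 9)*1557 = ((1154 - 451) - 9)*1557 = (703 - 9)*1557 = 694*1557 = 1080558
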